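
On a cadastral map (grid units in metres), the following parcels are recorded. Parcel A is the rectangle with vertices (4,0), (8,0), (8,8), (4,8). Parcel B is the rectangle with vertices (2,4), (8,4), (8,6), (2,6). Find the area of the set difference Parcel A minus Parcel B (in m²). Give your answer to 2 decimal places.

24.00

|Parcel A∩Parcel B|: x∈[4,8], y∈[4,6] → 4·2 = 8.
|Parcel A| = 32.
|Parcel A ∖ Parcel B| = |Parcel A| − |Parcel A∩Parcel B| = 32 − 8 = 24.00.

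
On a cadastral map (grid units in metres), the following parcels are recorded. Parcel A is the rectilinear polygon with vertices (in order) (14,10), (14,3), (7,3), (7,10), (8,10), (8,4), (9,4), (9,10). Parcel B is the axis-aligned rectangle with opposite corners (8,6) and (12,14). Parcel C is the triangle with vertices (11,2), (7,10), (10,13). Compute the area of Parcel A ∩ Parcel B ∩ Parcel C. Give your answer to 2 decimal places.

5.82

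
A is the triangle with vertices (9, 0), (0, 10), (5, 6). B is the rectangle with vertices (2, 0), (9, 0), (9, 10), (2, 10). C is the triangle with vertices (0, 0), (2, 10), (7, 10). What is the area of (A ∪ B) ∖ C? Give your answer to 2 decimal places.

52.58

|A ∪ B| = 70.6222.
|(A ∪ B) ∩ C| = 18.0405.
|(A ∪ B) ∖ C| = 70.6222 − 18.0405 = 52.58.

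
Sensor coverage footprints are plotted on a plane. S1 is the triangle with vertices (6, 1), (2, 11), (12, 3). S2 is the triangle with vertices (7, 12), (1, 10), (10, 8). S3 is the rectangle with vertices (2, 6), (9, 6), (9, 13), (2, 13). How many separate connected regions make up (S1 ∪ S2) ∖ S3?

(S1 ∪ S2) ∖ S3 splits into 3 disjoint pieces (area 0.2778, area 0.5556, area 23.375).

3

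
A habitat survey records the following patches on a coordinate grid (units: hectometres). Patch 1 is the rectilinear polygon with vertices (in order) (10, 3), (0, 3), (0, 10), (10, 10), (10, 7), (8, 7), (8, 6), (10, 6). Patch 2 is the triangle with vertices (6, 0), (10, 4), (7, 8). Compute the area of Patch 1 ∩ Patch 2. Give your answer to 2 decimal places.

9.90

The intersection is the polygon with vertices (6.375,3), (7,8), (8,6.667), (8,6), (8.5,6), (10,4), (9,3).
By the shoelace formula its area is 9.90.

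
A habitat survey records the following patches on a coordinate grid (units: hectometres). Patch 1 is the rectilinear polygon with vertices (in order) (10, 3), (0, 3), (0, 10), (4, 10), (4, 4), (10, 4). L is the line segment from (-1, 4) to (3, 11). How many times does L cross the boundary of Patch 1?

2

The segment meets the boundary at (2.429,10), (0,5.75).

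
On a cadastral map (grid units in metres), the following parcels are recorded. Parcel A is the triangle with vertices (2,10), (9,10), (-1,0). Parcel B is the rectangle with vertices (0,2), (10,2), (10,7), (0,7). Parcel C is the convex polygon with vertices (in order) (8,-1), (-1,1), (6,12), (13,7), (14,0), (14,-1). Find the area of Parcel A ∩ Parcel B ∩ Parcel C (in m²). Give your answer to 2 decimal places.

The intersection is the polygon with vertices (0,2), (0,2.571), (2.818,7), (6,7), (1,2).
By the shoelace formula its area is 11.26.

11.26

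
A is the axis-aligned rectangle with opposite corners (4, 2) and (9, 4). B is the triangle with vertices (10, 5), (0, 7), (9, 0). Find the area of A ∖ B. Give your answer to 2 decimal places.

2.29

|A| = 10, |A∩B| = 7.7063.
|A ∖ B| = |A| − |A∩B| = 10 − 7.7063 = 2.29.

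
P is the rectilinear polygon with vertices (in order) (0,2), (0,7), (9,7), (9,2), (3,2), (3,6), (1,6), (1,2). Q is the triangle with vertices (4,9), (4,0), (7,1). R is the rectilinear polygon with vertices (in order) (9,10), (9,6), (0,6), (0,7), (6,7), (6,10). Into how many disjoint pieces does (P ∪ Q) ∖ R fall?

(P ∪ Q) ∖ R splits into 3 disjoint pieces (area 0.75, area 28.3125, area 4).

3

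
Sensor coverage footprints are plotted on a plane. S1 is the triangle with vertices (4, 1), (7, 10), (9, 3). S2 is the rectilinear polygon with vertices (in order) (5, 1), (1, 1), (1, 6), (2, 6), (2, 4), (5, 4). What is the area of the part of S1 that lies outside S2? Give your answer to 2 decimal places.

18.20

|S1| = 19.5, |S1∩S2| = 1.3.
|S1 ∖ S2| = |S1| − |S1∩S2| = 19.5 − 1.3 = 18.20.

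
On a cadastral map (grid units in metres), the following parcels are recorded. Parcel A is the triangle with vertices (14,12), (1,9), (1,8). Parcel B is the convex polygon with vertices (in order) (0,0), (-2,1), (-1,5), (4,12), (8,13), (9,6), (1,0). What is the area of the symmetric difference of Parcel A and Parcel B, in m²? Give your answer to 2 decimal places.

77.14

|Parcel A| = 6.5, |Parcel B| = 80, |Parcel A∩Parcel B| = 4.6789.
|Parcel A △ Parcel B| = |Parcel A| + |Parcel B| − 2·|Parcel A∩Parcel B| = 6.5 + 80 − 9.3579 = 77.14.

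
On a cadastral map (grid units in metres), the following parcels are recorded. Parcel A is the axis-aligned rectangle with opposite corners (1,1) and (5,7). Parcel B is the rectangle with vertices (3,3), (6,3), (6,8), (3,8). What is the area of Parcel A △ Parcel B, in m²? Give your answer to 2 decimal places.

|Parcel A∩Parcel B|: x∈[3,5], y∈[3,7] → 2·4 = 8.
|Parcel A △ Parcel B| = |Parcel A| + |Parcel B| − 2·|Parcel A∩Parcel B| = 24 + 15 − 16 = 23.00.

23.00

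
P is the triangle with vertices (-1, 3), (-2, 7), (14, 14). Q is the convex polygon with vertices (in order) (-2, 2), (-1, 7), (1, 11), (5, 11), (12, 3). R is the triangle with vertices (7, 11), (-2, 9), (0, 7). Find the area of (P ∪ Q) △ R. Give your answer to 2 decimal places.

84.03

|P ∪ Q| = 90.6966.
|(P ∪ Q) ∩ R| = 8.8314.
|(P ∪ Q) △ R| = 90.6966 + 11 − 17.6628 = 84.03.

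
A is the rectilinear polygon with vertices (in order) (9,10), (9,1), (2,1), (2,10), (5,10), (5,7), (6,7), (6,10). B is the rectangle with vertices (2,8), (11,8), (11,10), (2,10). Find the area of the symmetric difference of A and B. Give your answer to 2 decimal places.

|A| = 60, |B| = 18, |A∩B| = 12.
|A △ B| = |A| + |B| − 2·|A∩B| = 60 + 18 − 24 = 54.00.

54.00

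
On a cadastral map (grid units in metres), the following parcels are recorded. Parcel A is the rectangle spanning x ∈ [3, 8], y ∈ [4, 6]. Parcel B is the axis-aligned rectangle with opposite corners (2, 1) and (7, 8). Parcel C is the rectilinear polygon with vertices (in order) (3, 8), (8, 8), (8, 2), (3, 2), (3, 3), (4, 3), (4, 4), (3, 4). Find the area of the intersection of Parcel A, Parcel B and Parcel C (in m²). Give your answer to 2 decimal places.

The intersection is the polygon with vertices (3,6), (7,6), (7,4), (4,4), (3,4).
By the shoelace formula its area is 8.00.

8.00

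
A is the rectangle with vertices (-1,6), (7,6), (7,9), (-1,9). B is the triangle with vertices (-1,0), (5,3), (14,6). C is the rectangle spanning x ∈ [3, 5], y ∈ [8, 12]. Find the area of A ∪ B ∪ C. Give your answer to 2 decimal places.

By inclusion–exclusion:
Individual areas: |A| = 24, |B| = 4.5, |C| = 8.
|A∩B| = 0.
|A∩C|: x∈[3,5], y∈[8,9] → 2·1 = 2.
|B∩C| = 0.
|A∩B∩C| = 0.
|A ∪ B ∪ C| = 36.5 − 2 + 0 = 34.50.

34.50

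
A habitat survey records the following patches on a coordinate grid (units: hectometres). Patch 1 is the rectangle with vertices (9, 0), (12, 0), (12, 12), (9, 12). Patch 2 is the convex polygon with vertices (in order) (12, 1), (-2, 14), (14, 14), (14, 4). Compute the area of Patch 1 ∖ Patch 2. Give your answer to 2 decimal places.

7.18

|Patch 1| = 36, |Patch 1∩Patch 2| = 28.8214.
|Patch 1 ∖ Patch 2| = |Patch 1| − |Patch 1∩Patch 2| = 36 − 28.8214 = 7.18.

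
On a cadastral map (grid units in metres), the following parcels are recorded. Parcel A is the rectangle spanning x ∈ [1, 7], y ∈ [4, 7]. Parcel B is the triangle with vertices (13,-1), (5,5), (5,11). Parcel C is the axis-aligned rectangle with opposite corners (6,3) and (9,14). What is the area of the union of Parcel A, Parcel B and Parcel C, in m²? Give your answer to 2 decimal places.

57.92

By inclusion–exclusion:
Individual areas: |Parcel A| = 18, |Parcel B| = 24, |Parcel C| = 33.
|Parcel A∩Parcel B| = 5.3333.
|Parcel A∩Parcel C|: x∈[6,7], y∈[4,7] → 1·3 = 3.
|Parcel B∩Parcel C| = 11.7083.
|Parcel A∩Parcel B∩Parcel C| = 2.9583.
|Parcel A ∪ Parcel B ∪ Parcel C| = 75 − 20.0417 + 2.9583 = 57.92.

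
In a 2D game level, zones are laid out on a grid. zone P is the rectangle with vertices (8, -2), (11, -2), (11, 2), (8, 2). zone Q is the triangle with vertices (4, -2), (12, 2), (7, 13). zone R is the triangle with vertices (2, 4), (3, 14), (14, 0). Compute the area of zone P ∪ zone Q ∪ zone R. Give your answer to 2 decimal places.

94.86

By inclusion–exclusion:
Individual areas: |zone P| = 12, |zone Q| = 54, |zone R| = 62.
|zone P∩zone Q| = 3.75.
|zone P∩zone R| = 1.5.
|zone Q∩zone R| = 29.2419.
|zone P∩zone Q∩zone R| = 1.35.
|zone P ∪ zone Q ∪ zone R| = 128 − 34.4919 + 1.35 = 94.86.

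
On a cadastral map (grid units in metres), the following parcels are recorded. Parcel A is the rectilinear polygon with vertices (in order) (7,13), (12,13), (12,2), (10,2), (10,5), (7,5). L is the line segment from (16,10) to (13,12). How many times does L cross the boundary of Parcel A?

0

The segment lies entirely outside Parcel A and never meets its boundary.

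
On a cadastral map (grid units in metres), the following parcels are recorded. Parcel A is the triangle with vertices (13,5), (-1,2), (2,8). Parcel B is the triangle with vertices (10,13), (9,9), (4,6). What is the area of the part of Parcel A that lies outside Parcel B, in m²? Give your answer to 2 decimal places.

37.02

|Parcel A| = 37.5, |Parcel A∩Parcel B| = 0.4772.
|Parcel A ∖ Parcel B| = |Parcel A| − |Parcel A∩Parcel B| = 37.5 − 0.4772 = 37.02.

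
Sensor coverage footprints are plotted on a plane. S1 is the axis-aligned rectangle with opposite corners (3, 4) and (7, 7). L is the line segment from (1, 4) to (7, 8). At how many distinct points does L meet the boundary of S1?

The segment meets the boundary at (5.5,7), (3,5.333).

2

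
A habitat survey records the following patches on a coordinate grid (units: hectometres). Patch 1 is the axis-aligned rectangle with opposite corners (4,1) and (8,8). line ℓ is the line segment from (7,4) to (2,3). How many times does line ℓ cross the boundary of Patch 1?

1

The segment meets the boundary at (4,3.4).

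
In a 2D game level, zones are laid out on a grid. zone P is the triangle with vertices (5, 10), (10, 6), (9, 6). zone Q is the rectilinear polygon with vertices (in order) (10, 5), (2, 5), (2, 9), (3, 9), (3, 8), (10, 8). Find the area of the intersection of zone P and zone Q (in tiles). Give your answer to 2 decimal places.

1.50

The intersection is the polygon with vertices (10,6), (9,6), (7,8), (7.5,8).
By the shoelace formula its area is 1.50.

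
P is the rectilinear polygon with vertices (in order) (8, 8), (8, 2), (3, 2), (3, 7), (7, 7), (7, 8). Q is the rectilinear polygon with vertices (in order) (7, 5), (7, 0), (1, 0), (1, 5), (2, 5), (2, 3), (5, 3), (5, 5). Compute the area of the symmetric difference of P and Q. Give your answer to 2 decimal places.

34.00

|P| = 26, |Q| = 24, |P∩Q| = 8.
|P △ Q| = |P| + |Q| − 2·|P∩Q| = 26 + 24 − 16 = 34.00.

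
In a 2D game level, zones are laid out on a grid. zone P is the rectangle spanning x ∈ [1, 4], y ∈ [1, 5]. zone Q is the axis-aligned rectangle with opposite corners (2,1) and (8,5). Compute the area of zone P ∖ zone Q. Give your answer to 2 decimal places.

4.00

|zone P∩zone Q|: x∈[2,4], y∈[1,5] → 2·4 = 8.
|zone P| = 12.
|zone P ∖ zone Q| = |zone P| − |zone P∩zone Q| = 12 − 8 = 4.00.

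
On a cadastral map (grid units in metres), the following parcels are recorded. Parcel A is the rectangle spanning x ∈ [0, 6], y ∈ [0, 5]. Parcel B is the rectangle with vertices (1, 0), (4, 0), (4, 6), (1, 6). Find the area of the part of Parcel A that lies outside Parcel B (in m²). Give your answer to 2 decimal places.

15.00

|Parcel A∩Parcel B|: x∈[1,4], y∈[0,5] → 3·5 = 15.
|Parcel A| = 30.
|Parcel A ∖ Parcel B| = |Parcel A| − |Parcel A∩Parcel B| = 30 − 15 = 15.00.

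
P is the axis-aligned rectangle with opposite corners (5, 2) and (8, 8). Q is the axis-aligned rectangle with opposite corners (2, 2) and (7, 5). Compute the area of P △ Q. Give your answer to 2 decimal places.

|P∩Q|: x∈[5,7], y∈[2,5] → 2·3 = 6.
|P △ Q| = |P| + |Q| − 2·|P∩Q| = 18 + 15 − 12 = 21.00.

21.00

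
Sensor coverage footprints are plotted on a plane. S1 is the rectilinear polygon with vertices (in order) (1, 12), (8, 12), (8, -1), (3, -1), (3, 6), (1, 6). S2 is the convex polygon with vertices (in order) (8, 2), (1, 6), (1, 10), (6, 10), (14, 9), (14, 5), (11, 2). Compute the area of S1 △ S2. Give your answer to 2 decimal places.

77.29

|S1| = 77, |S2| = 81.5, |S1∩S2| = 40.6071.
|S1 △ S2| = |S1| + |S2| − 2·|S1∩S2| = 77 + 81.5 − 81.2143 = 77.29.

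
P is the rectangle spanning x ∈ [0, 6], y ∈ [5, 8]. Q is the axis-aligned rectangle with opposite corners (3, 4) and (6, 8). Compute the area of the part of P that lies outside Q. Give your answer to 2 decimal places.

9.00

|P∩Q|: x∈[3,6], y∈[5,8] → 3·3 = 9.
|P| = 18.
|P ∖ Q| = |P| − |P∩Q| = 18 − 9 = 9.00.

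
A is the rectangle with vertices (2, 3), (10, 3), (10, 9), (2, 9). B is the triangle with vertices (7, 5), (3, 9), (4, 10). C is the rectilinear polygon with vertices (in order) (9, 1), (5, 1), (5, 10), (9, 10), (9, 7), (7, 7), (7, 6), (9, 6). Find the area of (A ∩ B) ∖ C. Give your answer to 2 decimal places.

1.87

|A ∩ B| = 3.2.
|(A ∩ B) ∩ C| = 1.3333.
|(A ∩ B) ∖ C| = 3.2 − 1.3333 = 1.87.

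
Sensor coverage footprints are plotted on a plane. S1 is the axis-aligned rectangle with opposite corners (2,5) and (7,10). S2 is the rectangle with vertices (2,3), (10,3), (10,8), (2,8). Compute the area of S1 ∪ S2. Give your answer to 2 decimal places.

By inclusion–exclusion:
Individual areas: |S1| = 25, |S2| = 40.
|S1∩S2|: x∈[2,7], y∈[5,8] → 5·3 = 15.
|S1 ∪ S2| = 65 − 15 = 50.00.

50.00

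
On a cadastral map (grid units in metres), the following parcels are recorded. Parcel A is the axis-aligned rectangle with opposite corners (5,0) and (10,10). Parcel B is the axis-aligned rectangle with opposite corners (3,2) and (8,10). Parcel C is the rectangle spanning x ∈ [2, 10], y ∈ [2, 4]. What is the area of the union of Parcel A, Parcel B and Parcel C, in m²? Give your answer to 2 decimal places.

68.00

By inclusion–exclusion:
Individual areas: |Parcel A| = 50, |Parcel B| = 40, |Parcel C| = 16.
|Parcel A∩Parcel B|: x∈[5,8], y∈[2,10] → 3·8 = 24.
|Parcel A∩Parcel C|: x∈[5,10], y∈[2,4] → 5·2 = 10.
|Parcel B∩Parcel C|: x∈[3,8], y∈[2,4] → 5·2 = 10.
|Parcel A∩Parcel B∩Parcel C| = 6.
|Parcel A ∪ Parcel B ∪ Parcel C| = 106 − 44 + 6 = 68.00.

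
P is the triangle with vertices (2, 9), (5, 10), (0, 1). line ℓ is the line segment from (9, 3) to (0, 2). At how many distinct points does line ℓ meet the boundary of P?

2

The segment meets the boundary at (0.592,2.066), (0.257,2.029).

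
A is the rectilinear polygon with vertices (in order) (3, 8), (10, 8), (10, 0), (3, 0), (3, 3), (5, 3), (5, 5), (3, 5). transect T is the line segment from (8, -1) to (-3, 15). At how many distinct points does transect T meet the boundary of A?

The segment meets the boundary at (3,6.273), (3.875,5), (5,3.364), (7.312,0).

4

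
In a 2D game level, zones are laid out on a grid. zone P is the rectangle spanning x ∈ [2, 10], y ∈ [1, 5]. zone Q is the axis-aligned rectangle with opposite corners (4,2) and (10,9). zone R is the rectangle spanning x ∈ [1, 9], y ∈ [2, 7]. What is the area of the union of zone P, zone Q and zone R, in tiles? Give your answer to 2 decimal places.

65.00

By inclusion–exclusion:
Individual areas: |zone P| = 32, |zone Q| = 42, |zone R| = 40.
|zone P∩zone Q|: x∈[4,10], y∈[2,5] → 6·3 = 18.
|zone P∩zone R|: x∈[2,9], y∈[2,5] → 7·3 = 21.
|zone Q∩zone R|: x∈[4,9], y∈[2,7] → 5·5 = 25.
|zone P∩zone Q∩zone R| = 15.
|zone P ∪ zone Q ∪ zone R| = 114 − 64 + 15 = 65.00.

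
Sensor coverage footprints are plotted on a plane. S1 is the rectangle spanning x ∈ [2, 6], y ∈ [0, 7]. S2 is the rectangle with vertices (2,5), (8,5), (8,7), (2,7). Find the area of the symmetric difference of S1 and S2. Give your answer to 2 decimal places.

|S1∩S2|: x∈[2,6], y∈[5,7] → 4·2 = 8.
|S1 △ S2| = |S1| + |S2| − 2·|S1∩S2| = 28 + 12 − 16 = 24.00.

24.00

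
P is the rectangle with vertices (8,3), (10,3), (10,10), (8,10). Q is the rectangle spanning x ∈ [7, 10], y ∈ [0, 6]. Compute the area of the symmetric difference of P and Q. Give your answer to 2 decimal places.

20.00

|P∩Q|: x∈[8,10], y∈[3,6] → 2·3 = 6.
|P △ Q| = |P| + |Q| − 2·|P∩Q| = 14 + 18 − 12 = 20.00.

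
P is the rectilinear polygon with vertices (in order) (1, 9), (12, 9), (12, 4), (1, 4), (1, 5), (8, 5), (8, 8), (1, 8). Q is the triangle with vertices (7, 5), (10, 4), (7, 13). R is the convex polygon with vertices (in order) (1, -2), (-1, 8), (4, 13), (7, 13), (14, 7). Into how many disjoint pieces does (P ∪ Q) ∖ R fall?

(P ∪ Q) ∖ R splits into 2 disjoint pieces (area 0.0476, area 1.8846).

2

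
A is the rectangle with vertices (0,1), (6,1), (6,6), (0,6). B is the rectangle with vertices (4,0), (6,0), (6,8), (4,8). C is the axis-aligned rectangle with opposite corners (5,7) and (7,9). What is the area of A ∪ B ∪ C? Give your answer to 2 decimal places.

39.00

By inclusion–exclusion:
Individual areas: |A| = 30, |B| = 16, |C| = 4.
|A∩B|: x∈[4,6], y∈[1,6] → 2·5 = 10.
|A∩C| = 0 (no overlap).
|B∩C|: x∈[5,6], y∈[7,8] → 1·1 = 1.
|A∩B∩C| = 0.
|A ∪ B ∪ C| = 50 − 11 + 0 = 39.00.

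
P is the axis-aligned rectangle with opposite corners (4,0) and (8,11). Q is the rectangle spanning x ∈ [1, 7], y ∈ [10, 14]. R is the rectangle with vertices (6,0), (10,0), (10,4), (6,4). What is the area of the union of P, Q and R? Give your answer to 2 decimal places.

73.00

By inclusion–exclusion:
Individual areas: |P| = 44, |Q| = 24, |R| = 16.
|P∩Q|: x∈[4,7], y∈[10,11] → 3·1 = 3.
|P∩R|: x∈[6,8], y∈[0,4] → 2·4 = 8.
|Q∩R| = 0 (no overlap).
|P∩Q∩R| = 0.
|P ∪ Q ∪ R| = 84 − 11 + 0 = 73.00.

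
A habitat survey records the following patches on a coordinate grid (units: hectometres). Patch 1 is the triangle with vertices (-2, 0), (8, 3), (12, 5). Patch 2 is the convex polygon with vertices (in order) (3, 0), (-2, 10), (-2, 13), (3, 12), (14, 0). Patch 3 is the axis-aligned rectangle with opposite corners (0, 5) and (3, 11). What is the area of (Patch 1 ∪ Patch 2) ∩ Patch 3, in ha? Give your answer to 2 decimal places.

The region (Patch 1 ∪ Patch 2) ∩ Patch 3 is the polygon with vertices (0,6), (0,11), (3,11), (3,5), (0.5,5).
By the shoelace formula its area is 17.75.

17.75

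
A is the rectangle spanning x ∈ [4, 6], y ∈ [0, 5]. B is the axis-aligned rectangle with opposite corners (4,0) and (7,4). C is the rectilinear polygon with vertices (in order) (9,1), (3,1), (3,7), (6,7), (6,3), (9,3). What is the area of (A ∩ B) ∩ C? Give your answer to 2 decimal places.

The region (A ∩ B) ∩ C is the polygon with vertices (4,4), (6,4), (6,3), (6,1), (4,1).
By the shoelace formula its area is 6.00.

6.00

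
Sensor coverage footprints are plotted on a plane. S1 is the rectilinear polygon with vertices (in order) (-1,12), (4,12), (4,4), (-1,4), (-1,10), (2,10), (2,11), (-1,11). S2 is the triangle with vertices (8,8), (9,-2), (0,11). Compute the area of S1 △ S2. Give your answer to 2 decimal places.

60.20

|S1| = 37, |S2| = 38.5, |S1∩S2| = 7.6517.
|S1 △ S2| = |S1| + |S2| − 2·|S1∩S2| = 37 + 38.5 − 15.3034 = 60.20.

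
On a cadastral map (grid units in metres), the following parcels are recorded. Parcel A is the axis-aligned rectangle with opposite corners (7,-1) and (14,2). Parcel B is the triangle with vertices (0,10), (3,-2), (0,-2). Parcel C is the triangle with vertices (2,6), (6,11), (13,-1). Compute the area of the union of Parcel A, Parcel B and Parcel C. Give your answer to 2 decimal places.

By inclusion–exclusion:
Individual areas: |Parcel A| = 21, |Parcel B| = 18, |Parcel C| = 41.5.
|Parcel A∩Parcel B| = 0.
|Parcel A∩Parcel C| = 4.4464.
|Parcel B∩Parcel C| = 0.
|Parcel A∩Parcel B∩Parcel C| = 0.
|Parcel A ∪ Parcel B ∪ Parcel C| = 80.5 − 4.4464 + 0 = 76.05.

76.05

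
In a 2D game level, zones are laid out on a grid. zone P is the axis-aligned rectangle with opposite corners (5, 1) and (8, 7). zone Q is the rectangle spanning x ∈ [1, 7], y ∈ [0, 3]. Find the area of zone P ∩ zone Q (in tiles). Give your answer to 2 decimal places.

4.00

|zone P∩zone Q|: x∈[5,7], y∈[1,3] → 2·2 = 4.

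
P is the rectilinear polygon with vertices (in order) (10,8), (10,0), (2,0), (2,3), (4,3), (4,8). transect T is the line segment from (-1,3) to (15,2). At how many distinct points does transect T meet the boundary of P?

2

The segment meets the boundary at (10,2.312), (2,2.812).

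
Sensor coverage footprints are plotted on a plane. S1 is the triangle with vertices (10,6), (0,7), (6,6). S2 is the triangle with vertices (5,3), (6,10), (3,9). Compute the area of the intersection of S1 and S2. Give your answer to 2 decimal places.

0.51

The intersection is the polygon with vertices (5.493,6.451), (5.442,6.093), (3.882,6.353), (3.793,6.621).
By the shoelace formula its area is 0.51.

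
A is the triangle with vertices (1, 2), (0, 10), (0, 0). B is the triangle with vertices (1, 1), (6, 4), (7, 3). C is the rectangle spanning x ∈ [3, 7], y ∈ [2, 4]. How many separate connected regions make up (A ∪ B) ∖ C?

2

(A ∪ B) ∖ C splits into 2 disjoint pieces (area 5, area 0.7).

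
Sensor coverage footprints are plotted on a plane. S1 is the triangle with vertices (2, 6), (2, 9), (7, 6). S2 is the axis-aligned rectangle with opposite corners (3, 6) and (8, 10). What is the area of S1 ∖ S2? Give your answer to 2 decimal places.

2.70

|S1| = 7.5, |S1∩S2| = 4.8.
|S1 ∖ S2| = |S1| − |S1∩S2| = 7.5 − 4.8 = 2.70.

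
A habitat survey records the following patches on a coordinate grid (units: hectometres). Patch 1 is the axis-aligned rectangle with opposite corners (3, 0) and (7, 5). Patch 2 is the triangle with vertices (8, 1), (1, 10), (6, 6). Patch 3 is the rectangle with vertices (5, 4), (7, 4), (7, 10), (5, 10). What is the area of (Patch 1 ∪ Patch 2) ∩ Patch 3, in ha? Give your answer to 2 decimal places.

The region (Patch 1 ∪ Patch 2) ∩ Patch 3 is the polygon with vertices (6,6), (6.4,5), (7,5), (7,4), (5,4), (5,6.8).
By the shoelace formula its area is 3.60.

3.60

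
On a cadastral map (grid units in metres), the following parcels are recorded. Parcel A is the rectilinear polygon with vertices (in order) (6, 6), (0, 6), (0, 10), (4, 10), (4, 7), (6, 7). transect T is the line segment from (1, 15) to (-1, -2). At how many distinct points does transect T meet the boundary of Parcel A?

2

The segment meets the boundary at (0.412,10), (0,6.5).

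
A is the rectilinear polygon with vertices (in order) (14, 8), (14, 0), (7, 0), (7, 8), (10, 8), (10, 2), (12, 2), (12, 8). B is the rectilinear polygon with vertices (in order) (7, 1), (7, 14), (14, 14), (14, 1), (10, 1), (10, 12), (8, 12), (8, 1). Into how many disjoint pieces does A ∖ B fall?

A ∖ B is a single connected region.

1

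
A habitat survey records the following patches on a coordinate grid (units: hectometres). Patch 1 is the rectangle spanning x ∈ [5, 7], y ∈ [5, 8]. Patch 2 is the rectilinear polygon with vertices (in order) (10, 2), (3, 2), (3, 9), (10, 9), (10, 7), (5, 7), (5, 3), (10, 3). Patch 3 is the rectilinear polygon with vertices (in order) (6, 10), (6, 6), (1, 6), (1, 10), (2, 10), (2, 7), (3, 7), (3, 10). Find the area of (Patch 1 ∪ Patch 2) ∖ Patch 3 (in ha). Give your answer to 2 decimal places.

24.00

|Patch 1 ∪ Patch 2| = 33.
|(Patch 1 ∪ Patch 2) ∩ Patch 3| = 9.
|(Patch 1 ∪ Patch 2) ∖ Patch 3| = 33 − 9 = 24.00.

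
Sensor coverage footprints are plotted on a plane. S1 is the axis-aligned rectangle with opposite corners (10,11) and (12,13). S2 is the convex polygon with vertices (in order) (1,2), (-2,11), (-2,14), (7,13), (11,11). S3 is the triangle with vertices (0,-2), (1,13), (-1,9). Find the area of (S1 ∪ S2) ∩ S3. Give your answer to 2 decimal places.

The region (S1 ∪ S2) ∩ S3 is the polygon with vertices (-0.875,7.625), (-1,9), (1,13), (0.389,3.833).
By the shoelace formula its area is 8.58.

8.58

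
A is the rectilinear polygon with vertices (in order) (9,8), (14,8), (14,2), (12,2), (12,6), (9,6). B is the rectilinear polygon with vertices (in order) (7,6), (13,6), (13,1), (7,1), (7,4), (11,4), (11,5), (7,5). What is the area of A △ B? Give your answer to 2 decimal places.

|A| = 18, |B| = 26, |A∩B| = 4.
|A △ B| = |A| + |B| − 2·|A∩B| = 18 + 26 − 8 = 36.00.

36.00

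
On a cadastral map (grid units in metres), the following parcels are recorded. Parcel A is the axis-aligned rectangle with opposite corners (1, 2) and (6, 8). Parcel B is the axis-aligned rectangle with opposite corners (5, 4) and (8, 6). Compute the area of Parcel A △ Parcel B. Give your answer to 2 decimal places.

32.00

|Parcel A∩Parcel B|: x∈[5,6], y∈[4,6] → 1·2 = 2.
|Parcel A △ Parcel B| = |Parcel A| + |Parcel B| − 2·|Parcel A∩Parcel B| = 30 + 6 − 4 = 32.00.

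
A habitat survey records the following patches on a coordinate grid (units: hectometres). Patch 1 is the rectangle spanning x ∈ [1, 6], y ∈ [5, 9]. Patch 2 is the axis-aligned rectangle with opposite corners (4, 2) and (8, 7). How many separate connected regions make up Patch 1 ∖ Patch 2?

Patch 1 ∖ Patch 2 is a single connected region.

1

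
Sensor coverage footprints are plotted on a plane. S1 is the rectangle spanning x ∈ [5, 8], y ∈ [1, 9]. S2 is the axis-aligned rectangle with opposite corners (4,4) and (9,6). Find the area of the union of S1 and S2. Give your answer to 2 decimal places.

By inclusion–exclusion:
Individual areas: |S1| = 24, |S2| = 10.
|S1∩S2|: x∈[5,8], y∈[4,6] → 3·2 = 6.
|S1 ∪ S2| = 34 − 6 = 28.00.

28.00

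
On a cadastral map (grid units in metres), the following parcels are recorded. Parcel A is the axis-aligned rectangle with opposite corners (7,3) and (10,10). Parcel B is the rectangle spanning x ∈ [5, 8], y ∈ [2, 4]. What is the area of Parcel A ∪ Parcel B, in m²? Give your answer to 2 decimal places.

By inclusion–exclusion:
Individual areas: |Parcel A| = 21, |Parcel B| = 6.
|Parcel A∩Parcel B|: x∈[7,8], y∈[3,4] → 1·1 = 1.
|Parcel A ∪ Parcel B| = 27 − 1 = 26.00.

26.00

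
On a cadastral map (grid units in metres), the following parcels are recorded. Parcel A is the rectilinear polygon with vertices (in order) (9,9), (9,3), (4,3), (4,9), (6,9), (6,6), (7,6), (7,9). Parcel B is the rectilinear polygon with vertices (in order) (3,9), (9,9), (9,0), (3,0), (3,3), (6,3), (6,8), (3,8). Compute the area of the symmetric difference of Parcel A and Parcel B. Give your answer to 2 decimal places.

|Parcel A| = 27, |Parcel B| = 39, |Parcel A∩Parcel B| = 17.
|Parcel A △ Parcel B| = |Parcel A| + |Parcel B| − 2·|Parcel A∩Parcel B| = 27 + 39 − 34 = 32.00.

32.00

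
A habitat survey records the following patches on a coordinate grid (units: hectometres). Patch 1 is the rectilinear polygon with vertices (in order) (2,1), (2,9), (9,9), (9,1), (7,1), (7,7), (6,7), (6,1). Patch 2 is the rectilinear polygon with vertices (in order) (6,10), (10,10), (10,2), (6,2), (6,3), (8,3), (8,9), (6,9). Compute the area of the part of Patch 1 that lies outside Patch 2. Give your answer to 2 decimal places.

42.00

|Patch 1| = 50, |Patch 1∩Patch 2| = 8.
|Patch 1 ∖ Patch 2| = |Patch 1| − |Patch 1∩Patch 2| = 50 − 8 = 42.00.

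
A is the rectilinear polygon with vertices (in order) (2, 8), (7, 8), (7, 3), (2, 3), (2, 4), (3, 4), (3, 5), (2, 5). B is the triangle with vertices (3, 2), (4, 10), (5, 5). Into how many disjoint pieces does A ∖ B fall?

2

A ∖ B splits into 2 disjoint pieces (area 6.1875, area 12.2333).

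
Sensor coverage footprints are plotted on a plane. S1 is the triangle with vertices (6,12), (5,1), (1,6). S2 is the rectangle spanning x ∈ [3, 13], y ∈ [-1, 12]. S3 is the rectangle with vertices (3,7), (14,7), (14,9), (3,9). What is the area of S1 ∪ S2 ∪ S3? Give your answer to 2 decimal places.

136.90

By inclusion–exclusion:
Individual areas: |S1| = 24.5, |S2| = 130, |S3| = 22.
|S1∩S2| = 19.6.
|S1∩S3| = 5.1227.
|S2∩S3|: x∈[3,13], y∈[7,9] → 10·2 = 20.
|S1∩S2∩S3| = 5.1227.
|S1 ∪ S2 ∪ S3| = 176.5 − 44.7227 + 5.1227 = 136.90.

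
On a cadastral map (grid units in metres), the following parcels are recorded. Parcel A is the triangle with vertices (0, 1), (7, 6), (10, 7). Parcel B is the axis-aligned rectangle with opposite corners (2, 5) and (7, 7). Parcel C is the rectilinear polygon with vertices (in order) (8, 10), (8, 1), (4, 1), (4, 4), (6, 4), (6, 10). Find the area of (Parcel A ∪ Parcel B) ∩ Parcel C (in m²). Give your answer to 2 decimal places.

|Parcel A ∪ Parcel B| = 13.3333.
|(Parcel A ∪ Parcel B) ∩ Parcel C| = 3.09.

3.09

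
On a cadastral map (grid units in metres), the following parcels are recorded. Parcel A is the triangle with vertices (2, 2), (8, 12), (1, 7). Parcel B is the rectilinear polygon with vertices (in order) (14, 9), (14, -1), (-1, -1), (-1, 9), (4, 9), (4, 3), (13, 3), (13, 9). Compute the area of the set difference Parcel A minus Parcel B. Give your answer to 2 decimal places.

7.63

|Parcel A| = 20, |Parcel A∩Parcel B| = 12.3667.
|Parcel A ∖ Parcel B| = |Parcel A| − |Parcel A∩Parcel B| = 20 − 12.3667 = 7.63.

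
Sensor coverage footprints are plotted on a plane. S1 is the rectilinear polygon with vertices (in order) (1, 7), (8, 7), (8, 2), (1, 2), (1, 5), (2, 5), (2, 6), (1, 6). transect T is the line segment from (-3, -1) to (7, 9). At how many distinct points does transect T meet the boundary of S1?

2

The segment meets the boundary at (5,7), (1,3).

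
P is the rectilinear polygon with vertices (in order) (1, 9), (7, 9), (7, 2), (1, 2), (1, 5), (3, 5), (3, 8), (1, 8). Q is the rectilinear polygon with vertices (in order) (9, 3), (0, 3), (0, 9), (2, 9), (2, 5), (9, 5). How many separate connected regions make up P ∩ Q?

2

P ∩ Q splits into 2 disjoint pieces (area 1, area 12).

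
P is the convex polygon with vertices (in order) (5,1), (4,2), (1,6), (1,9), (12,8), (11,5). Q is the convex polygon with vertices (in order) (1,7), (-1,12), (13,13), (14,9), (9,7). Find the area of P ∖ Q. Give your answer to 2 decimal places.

40.76

|P| = 55.5, |P∩Q| = 14.7407.
|P ∖ Q| = |P| − |P∩Q| = 55.5 − 14.7407 = 40.76.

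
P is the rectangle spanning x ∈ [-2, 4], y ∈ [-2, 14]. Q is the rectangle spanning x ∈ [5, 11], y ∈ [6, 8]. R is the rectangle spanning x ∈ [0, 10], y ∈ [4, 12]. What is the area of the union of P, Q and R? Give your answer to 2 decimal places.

146.00

By inclusion–exclusion:
Individual areas: |P| = 96, |Q| = 12, |R| = 80.
|P∩Q| = 0 (no overlap).
|P∩R|: x∈[0,4], y∈[4,12] → 4·8 = 32.
|Q∩R|: x∈[5,10], y∈[6,8] → 5·2 = 10.
|P∩Q∩R| = 0.
|P ∪ Q ∪ R| = 188 − 42 + 0 = 146.00.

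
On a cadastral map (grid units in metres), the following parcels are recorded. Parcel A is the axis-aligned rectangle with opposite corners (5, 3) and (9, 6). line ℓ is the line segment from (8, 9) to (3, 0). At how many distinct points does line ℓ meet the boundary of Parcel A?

2

The segment meets the boundary at (5,3.6), (6.333,6).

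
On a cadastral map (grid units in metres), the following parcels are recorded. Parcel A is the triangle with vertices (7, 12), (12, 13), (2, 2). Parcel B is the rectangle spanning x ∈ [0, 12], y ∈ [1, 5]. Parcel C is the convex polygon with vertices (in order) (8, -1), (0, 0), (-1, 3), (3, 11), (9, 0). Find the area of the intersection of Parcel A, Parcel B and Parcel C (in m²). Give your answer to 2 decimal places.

The intersection is the polygon with vertices (3.5,5), (4.727,5), (2,2).
By the shoelace formula its area is 1.84.

1.84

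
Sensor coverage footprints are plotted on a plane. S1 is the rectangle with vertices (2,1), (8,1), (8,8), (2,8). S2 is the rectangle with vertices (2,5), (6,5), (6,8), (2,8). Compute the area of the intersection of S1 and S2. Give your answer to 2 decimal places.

12.00

|S1∩S2|: x∈[2,6], y∈[5,8] → 4·3 = 12.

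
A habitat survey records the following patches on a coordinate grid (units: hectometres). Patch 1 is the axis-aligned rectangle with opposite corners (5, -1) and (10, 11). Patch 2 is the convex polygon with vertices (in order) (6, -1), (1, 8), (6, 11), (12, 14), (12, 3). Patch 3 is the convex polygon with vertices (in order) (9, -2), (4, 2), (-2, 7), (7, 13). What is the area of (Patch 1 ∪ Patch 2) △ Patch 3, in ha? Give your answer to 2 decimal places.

|Patch 1 ∪ Patch 2| = 105.5333.
|(Patch 1 ∪ Patch 2) ∩ Patch 3| = 53.271.
|(Patch 1 ∪ Patch 2) △ Patch 3| = 105.5333 + 74 − 106.5421 = 72.99.

72.99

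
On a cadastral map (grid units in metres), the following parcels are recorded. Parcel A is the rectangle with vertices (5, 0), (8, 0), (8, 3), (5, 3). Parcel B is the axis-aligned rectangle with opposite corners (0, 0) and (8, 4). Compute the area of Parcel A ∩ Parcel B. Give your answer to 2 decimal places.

9.00

|Parcel A∩Parcel B|: x∈[5,8], y∈[0,3] → 3·3 = 9.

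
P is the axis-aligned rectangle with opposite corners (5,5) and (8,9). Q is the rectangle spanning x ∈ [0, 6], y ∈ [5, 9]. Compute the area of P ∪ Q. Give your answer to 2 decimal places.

By inclusion–exclusion:
Individual areas: |P| = 12, |Q| = 24.
|P∩Q|: x∈[5,6], y∈[5,9] → 1·4 = 4.
|P ∪ Q| = 36 − 4 = 32.00.

32.00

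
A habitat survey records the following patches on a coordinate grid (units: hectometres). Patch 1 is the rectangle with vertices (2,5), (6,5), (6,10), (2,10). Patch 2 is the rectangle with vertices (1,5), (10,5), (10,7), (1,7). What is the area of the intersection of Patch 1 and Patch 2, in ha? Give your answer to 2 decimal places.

|Patch 1∩Patch 2|: x∈[2,6], y∈[5,7] → 4·2 = 8.

8.00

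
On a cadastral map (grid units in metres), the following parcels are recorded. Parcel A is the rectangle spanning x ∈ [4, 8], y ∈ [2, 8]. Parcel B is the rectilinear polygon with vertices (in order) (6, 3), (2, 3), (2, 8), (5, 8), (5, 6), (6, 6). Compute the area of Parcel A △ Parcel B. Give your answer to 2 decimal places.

26.00

|Parcel A| = 24, |Parcel B| = 18, |Parcel A∩Parcel B| = 8.
|Parcel A △ Parcel B| = |Parcel A| + |Parcel B| − 2·|Parcel A∩Parcel B| = 24 + 18 − 16 = 26.00.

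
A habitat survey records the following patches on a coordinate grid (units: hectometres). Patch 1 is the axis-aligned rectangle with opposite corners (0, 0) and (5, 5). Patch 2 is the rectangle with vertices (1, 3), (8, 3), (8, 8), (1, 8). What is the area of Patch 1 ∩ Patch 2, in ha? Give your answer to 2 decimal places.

|Patch 1∩Patch 2|: x∈[1,5], y∈[3,5] → 4·2 = 8.

8.00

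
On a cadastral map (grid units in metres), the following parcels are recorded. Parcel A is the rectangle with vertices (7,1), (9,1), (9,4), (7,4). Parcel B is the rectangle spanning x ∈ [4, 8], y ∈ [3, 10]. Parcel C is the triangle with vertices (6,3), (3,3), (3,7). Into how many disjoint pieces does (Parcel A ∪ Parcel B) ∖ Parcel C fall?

(Parcel A ∪ Parcel B) ∖ Parcel C is a single connected region.

1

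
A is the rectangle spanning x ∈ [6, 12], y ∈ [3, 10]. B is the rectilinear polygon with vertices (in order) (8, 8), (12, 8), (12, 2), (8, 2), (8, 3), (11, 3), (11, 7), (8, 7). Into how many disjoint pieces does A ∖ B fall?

A ∖ B is a single connected region.

1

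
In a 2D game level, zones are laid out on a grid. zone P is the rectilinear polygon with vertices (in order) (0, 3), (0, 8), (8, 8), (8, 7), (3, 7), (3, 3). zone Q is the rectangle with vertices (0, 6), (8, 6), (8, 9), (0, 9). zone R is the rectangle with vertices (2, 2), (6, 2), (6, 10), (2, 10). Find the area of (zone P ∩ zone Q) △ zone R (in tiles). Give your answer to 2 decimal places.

|zone P ∩ zone Q| = 11.
|(zone P ∩ zone Q) ∩ zone R| = 5.
|(zone P ∩ zone Q) △ zone R| = 11 + 32 − 10 = 33.00.

33.00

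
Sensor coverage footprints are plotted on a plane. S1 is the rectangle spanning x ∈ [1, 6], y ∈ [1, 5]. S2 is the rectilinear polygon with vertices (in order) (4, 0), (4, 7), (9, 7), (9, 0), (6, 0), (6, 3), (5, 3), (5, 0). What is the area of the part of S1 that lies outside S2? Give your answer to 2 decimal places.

14.00

|S1| = 20, |S1∩S2| = 6.
|S1 ∖ S2| = |S1| − |S1∩S2| = 20 − 6 = 14.00.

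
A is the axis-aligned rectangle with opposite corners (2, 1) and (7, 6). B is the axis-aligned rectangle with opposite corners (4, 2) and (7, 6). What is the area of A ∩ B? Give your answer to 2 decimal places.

12.00

|A∩B|: x∈[4,7], y∈[2,6] → 3·4 = 12.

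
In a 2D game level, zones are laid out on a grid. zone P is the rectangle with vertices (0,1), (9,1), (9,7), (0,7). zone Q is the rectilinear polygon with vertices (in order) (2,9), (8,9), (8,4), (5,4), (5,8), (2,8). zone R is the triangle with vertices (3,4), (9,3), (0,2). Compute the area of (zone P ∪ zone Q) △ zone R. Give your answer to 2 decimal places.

|zone P ∪ zone Q| = 63.
|(zone P ∪ zone Q) ∩ zone R| = 7.5.
|(zone P ∪ zone Q) △ zone R| = 63 + 7.5 − 15 = 55.50.

55.50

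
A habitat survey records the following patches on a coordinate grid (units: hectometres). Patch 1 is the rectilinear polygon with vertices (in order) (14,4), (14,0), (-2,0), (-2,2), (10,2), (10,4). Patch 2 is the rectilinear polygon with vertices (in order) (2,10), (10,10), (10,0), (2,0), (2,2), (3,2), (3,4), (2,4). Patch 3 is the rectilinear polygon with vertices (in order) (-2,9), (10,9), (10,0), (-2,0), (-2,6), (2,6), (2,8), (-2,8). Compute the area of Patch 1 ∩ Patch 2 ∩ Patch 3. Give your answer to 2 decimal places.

16.00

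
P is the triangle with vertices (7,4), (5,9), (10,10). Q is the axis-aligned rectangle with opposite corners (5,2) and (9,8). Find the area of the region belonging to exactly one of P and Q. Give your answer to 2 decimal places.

|P| = 13.5, |Q| = 24, |P∩Q| = 7.2.
|P △ Q| = |P| + |Q| − 2·|P∩Q| = 13.5 + 24 − 14.4 = 23.10.

23.10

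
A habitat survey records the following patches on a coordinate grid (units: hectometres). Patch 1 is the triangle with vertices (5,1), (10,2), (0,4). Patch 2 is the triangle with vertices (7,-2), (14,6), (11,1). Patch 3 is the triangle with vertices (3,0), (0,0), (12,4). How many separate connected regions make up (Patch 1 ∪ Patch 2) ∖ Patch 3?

(Patch 1 ∪ Patch 2) ∖ Patch 3 splits into 3 disjoint pieces (area 6.4286, area 1.5674, area 5.5).

3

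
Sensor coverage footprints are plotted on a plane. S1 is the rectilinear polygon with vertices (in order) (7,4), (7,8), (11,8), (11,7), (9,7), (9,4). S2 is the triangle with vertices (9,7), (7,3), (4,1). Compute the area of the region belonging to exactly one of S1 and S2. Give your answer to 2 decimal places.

|S1| = 10, |S2| = 4, |S1∩S2| = 1.35.
|S1 △ S2| = |S1| + |S2| − 2·|S1∩S2| = 10 + 4 − 2.7 = 11.30.

11.30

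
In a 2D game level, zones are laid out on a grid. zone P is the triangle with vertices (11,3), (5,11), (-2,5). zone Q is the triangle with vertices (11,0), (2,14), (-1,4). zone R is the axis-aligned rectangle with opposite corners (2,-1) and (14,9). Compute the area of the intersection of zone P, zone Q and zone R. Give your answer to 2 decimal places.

24.75

The intersection is the polygon with vertices (8.86,3.329), (2,4.385), (2,8.429), (2.667,9), (5.214,9).
By the shoelace formula its area is 24.75.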